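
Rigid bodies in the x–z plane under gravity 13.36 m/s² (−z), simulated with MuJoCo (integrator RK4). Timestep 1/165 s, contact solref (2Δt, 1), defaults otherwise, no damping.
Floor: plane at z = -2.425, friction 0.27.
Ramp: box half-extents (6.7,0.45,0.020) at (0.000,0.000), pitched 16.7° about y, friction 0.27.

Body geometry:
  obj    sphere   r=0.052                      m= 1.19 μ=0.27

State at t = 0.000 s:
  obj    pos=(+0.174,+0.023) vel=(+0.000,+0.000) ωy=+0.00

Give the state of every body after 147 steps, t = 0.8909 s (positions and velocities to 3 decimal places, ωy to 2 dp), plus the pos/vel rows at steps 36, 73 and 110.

State at t = 0.8909 s:
  obj    pos=(+1.216,-0.290) vel=(+2.340,-0.702) ωy=+46.97

Key-timestep trajectory:
   step    t(s)  obj.x    obj.z    obj.vx   obj.vz 
     36  0.2182   +0.237  +0.004  +0.573  -0.172
     73  0.4424   +0.431  -0.054  +1.162  -0.349
    110  0.6667   +0.758  -0.152  +1.751  -0.525


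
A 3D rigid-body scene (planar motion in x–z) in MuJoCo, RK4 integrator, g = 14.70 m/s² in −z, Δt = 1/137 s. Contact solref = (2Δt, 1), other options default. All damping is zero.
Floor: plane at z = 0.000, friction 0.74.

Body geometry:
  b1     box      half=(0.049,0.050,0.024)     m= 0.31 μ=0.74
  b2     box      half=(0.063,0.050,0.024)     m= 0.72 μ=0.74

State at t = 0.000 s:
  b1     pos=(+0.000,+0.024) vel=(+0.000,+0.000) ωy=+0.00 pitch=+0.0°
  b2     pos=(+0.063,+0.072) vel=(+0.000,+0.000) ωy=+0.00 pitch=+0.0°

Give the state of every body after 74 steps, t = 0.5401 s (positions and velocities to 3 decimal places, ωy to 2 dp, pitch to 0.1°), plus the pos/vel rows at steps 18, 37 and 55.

State at t = 0.5401 s:
  b1     pos=(-0.001,+0.024) vel=(-0.002,+0.000) ωy=+0.00 pitch=+0.0°
  b2     pos=(+0.073,+0.059) vel=(+0.000,-0.001) ωy=-0.03 pitch=+39.6°

Key-timestep trajectory:
   step    t(s)  b1.x    b1.z    b1.vx   b1.vz   b2.x    b2.z    b2.vx   b2.vz 
     18  0.1314   +0.000  +0.024  -0.001  +0.001   +0.078  +0.056  +0.069  +0.132
     37  0.2701   +0.000  +0.024  -0.002  +0.000   +0.073  +0.059  +0.005  +0.003
     55  0.4015   -0.001  +0.024  -0.002  +0.000   +0.073  +0.059  +0.000  -0.001


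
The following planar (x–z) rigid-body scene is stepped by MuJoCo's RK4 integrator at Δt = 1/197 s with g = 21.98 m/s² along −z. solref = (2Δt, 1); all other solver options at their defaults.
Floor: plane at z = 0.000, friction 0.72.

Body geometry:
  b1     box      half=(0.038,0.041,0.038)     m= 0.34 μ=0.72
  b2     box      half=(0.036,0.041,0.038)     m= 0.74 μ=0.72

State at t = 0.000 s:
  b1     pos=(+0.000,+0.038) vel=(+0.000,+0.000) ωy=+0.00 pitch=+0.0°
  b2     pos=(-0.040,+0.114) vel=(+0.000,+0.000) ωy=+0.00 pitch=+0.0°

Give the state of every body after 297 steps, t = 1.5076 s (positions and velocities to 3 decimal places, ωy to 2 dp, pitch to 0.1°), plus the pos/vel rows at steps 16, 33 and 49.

State at t = 1.5076 s:
  b1     pos=(+0.000,+0.038) vel=(+0.000,+0.000) ωy=+0.00 pitch=+0.0°
  b2     pos=(-0.087,+0.036) vel=(+0.000,+0.000) ωy=+0.00 pitch=-90.0°

Key-timestep trajectory:
   step    t(s)  b1.x    b1.z    b1.vx   b1.vz   b2.x    b2.z    b2.vx   b2.vz 
     16  0.0812   +0.000  +0.038  +0.001  +0.000   -0.043  +0.113  -0.090  -0.012
     33  0.1675   +0.000  +0.038  +0.002  +0.001   -0.062  +0.106  -0.368  -0.318
     49  0.2487   +0.000  +0.038  +0.000  +0.000   -0.090  +0.032  +0.321  -0.241


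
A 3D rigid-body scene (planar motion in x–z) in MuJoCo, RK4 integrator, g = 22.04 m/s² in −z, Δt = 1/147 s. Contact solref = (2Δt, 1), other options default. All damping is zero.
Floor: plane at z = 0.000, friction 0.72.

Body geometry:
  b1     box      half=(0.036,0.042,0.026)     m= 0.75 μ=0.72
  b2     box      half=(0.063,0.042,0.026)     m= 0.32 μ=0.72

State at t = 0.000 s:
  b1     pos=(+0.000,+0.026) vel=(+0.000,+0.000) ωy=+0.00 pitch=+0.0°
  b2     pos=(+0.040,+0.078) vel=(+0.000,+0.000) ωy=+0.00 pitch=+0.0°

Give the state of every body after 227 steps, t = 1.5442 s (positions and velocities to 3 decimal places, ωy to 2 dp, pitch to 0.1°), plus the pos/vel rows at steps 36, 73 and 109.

State at t = 1.5442 s:
  b1     pos=(+0.000,+0.026) vel=(+0.000,+0.000) ωy=+0.00 pitch=+0.0°
  b2     pos=(+0.102,+0.063) vel=(+0.000,+0.000) ωy=+0.00 pitch=+90.0°

Key-timestep trajectory:
   step    t(s)  b1.x    b1.z    b1.vx   b1.vz   b2.x    b2.z    b2.vx   b2.vz 
     36  0.2449   +0.000  +0.026  +0.000  +0.000   +0.079  +0.068  +0.228  -0.005
     73  0.4966   +0.000  +0.026  +0.000  +0.000   +0.109  +0.066  -0.230  -0.062
    109  0.7415   +0.000  +0.026  +0.000  +0.000   +0.101  +0.063  -0.231  -0.067


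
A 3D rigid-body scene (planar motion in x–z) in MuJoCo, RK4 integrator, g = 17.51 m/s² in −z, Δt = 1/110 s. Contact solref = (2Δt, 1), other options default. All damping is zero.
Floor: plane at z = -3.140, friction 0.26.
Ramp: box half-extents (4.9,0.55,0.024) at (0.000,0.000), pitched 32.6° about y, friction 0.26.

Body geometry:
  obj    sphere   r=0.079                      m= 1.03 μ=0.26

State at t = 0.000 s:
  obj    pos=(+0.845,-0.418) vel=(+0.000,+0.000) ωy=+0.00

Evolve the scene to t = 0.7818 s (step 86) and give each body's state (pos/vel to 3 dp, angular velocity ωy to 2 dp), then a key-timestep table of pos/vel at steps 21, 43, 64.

State at t = 0.7818 s:
  obj    pos=(+2.581,-1.528) vel=(+4.439,-2.839) ωy=+66.65

Key-timestep trajectory:
   step    t(s)  obj.x    obj.z    obj.vx   obj.vz 
     21  0.1909   +0.949  -0.484  +1.085  -0.694
     43  0.3909   +1.279  -0.696  +2.220  -1.420
     64  0.5818   +1.806  -1.033  +3.304  -2.113


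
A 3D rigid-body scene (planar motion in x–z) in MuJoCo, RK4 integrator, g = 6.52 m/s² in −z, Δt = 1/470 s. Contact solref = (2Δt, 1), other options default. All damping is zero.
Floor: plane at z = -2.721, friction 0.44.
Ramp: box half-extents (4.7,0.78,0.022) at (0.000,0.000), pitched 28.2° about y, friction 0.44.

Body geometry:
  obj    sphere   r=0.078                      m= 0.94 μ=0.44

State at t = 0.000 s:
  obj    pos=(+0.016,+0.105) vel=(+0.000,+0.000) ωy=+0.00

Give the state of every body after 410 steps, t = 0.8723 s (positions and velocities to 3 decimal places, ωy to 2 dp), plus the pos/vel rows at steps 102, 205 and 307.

State at t = 0.8723 s:
  obj    pos=(+0.754,-0.291) vel=(+1.692,-0.907) ωy=+24.61

Key-timestep trajectory:
   step    t(s)  obj.x    obj.z    obj.vx   obj.vz 
    102  0.2170   +0.062  +0.080  +0.421  -0.226
    205  0.4362   +0.200  +0.006  +0.846  -0.454
    307  0.6532   +0.430  -0.117  +1.267  -0.679


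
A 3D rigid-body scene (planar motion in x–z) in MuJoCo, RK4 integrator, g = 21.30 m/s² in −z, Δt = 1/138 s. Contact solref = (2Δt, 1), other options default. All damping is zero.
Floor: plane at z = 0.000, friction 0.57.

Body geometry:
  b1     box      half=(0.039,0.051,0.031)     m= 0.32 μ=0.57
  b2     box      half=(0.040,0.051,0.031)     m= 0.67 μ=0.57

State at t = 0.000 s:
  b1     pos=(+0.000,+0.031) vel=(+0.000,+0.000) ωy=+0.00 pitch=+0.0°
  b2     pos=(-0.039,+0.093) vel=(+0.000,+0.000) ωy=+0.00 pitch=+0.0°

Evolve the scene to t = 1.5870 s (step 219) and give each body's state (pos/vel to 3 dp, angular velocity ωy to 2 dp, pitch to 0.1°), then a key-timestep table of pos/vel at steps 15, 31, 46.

State at t = 1.5870 s:
  b1     pos=(+0.000,+0.031) vel=(+0.000,+0.000) ωy=+0.00 pitch=+0.0°
  b2     pos=(-0.080,+0.040) vel=(+0.000,+0.000) ωy=+0.00 pitch=-90.0°

Key-timestep trajectory:
   step    t(s)  b1.x    b1.z    b1.vx   b1.vz   b2.x    b2.z    b2.vx   b2.vz 
     15  0.1087   +0.000  +0.031  +0.000  +0.000   -0.040  +0.093  -0.022  +0.000
     31  0.2246   +0.000  +0.031  +0.002  +0.000   -0.049  +0.091  -0.187  -0.061
     46  0.3333   +0.000  +0.031  +0.000  +0.000   -0.082  +0.035  -0.061  -0.100


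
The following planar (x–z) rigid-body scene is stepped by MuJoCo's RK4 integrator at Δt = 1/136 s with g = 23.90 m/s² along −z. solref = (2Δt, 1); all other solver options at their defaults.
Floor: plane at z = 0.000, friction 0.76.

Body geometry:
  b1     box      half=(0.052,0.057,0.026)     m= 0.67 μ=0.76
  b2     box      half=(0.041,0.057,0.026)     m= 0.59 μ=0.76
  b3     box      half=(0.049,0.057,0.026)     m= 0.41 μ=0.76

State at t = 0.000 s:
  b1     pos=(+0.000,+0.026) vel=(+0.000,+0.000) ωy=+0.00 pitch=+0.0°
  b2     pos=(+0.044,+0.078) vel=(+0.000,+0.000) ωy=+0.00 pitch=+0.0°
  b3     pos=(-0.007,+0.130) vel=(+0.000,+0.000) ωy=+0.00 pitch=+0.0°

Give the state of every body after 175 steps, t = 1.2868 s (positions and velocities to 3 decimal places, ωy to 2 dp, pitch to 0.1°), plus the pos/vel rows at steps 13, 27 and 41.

State at t = 1.2868 s:
  b1     pos=(+0.000,+0.026) vel=(+0.000,+0.000) ωy=+0.00 pitch=+0.1°
  b2     pos=(+0.044,+0.078) vel=(+0.000,+0.000) ωy=+0.00 pitch=+0.3°
  b3     pos=(-0.123,+0.026) vel=(+0.000,+0.000) ωy=+0.00 pitch=+180.0°

Key-timestep trajectory:
   step    t(s)  b1.x    b1.z    b1.vx   b1.vz   b2.x    b2.z    b2.vx   b2.vz   b3.x    b3.z    b3.vx   b3.vz 
     13  0.0956   +0.000  +0.026  +0.000  +0.001   +0.044  +0.078  +0.001  +0.002   -0.023  +0.115  -0.291  -0.492
     27  0.1985   +0.000  +0.026  +0.000  +0.001   +0.044  +0.078  +0.001  +0.000   -0.074  +0.096  -0.629  -0.368
     41  0.3015   +0.000  +0.026  +0.000  +0.000   +0.044  +0.078  +0.000  +0.000   -0.124  +0.021  +0.034  +0.181


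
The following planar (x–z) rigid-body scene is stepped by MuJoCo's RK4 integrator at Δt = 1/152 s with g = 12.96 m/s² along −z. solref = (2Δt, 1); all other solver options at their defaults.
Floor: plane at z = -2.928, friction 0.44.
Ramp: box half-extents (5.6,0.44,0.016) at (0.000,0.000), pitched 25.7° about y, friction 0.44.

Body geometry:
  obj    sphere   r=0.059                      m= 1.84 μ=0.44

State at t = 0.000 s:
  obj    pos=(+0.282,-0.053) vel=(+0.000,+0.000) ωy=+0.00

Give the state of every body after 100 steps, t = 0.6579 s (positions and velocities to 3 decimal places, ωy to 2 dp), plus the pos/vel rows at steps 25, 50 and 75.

State at t = 0.6579 s:
  obj    pos=(+1.065,-0.429) vel=(+2.380,-1.145) ωy=+44.75

Key-timestep trajectory:
   step    t(s)  obj.x    obj.z    obj.vx   obj.vz 
     25  0.1645   +0.331  -0.076  +0.595  -0.286
     50  0.3289   +0.478  -0.147  +1.190  -0.573
     75  0.4934   +0.723  -0.265  +1.785  -0.859


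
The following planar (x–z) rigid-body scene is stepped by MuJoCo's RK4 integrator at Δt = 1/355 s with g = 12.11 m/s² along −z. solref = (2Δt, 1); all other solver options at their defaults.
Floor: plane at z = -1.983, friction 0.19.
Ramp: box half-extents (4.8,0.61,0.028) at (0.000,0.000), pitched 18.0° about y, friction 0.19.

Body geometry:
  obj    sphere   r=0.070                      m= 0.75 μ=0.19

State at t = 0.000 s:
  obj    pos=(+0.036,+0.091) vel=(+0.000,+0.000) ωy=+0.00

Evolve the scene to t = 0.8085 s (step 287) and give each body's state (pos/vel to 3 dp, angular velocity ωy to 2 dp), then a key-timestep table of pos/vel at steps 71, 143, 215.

State at t = 0.8085 s:
  obj    pos=(+0.867,-0.179) vel=(+2.055,-0.668) ωy=+30.87

Key-timestep trajectory:
   step    t(s)  obj.x    obj.z    obj.vx   obj.vz 
     71  0.2000   +0.087  +0.075  +0.509  -0.165
    143  0.4028   +0.242  +0.024  +1.024  -0.333
    215  0.6056   +0.502  -0.060  +1.540  -0.500


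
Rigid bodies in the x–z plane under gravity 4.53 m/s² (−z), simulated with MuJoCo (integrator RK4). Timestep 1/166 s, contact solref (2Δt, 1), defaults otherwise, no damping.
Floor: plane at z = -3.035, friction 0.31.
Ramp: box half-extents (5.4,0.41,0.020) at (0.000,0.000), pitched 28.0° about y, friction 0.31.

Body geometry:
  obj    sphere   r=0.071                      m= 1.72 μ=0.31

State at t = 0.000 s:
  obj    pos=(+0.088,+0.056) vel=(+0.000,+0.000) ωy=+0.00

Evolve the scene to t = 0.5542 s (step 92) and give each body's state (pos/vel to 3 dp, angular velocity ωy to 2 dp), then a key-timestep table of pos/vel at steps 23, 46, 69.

State at t = 0.5542 s:
  obj    pos=(+0.294,-0.053) vel=(+0.743,-0.395) ωy=+11.85

Key-timestep trajectory:
   step    t(s)  obj.x    obj.z    obj.vx   obj.vz 
     23  0.1386   +0.101  +0.049  +0.186  -0.099
     46  0.2771   +0.140  +0.029  +0.372  -0.198
     69  0.4157   +0.204  -0.005  +0.558  -0.296


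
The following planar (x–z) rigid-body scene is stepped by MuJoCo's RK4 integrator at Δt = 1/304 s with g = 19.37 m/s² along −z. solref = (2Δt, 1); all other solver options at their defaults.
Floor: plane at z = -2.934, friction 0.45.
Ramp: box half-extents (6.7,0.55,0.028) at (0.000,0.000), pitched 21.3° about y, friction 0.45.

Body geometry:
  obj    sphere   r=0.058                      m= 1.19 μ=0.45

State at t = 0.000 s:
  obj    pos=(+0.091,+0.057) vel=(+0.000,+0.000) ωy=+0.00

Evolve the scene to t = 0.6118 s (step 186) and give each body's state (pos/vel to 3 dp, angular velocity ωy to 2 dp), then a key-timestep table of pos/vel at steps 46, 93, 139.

State at t = 0.6118 s:
  obj    pos=(+0.967,-0.285) vel=(+2.865,-1.117) ωy=+53.01

Key-timestep trajectory:
   step    t(s)  obj.x    obj.z    obj.vx   obj.vz 
     46  0.1513   +0.145  +0.036  +0.709  -0.276
     93  0.3059   +0.310  -0.029  +1.433  -0.559
    139  0.4572   +0.581  -0.134  +2.141  -0.835


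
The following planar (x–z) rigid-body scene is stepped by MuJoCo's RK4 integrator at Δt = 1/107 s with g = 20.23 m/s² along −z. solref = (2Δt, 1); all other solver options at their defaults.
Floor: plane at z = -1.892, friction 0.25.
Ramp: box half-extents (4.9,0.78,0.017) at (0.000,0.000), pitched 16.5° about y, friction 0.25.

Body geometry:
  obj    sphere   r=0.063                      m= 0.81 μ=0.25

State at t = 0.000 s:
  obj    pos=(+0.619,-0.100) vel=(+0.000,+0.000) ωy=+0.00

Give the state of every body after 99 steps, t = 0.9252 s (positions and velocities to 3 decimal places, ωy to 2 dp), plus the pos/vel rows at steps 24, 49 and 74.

State at t = 0.9252 s:
  obj    pos=(+2.304,-0.599) vel=(+3.641,-1.078) ωy=+60.26

Key-timestep trajectory:
   step    t(s)  obj.x    obj.z    obj.vx   obj.vz 
     24  0.2243   +0.718  -0.129  +0.883  -0.262
     49  0.4579   +1.032  -0.222  +1.802  -0.534
     74  0.6916   +1.560  -0.379  +2.722  -0.806


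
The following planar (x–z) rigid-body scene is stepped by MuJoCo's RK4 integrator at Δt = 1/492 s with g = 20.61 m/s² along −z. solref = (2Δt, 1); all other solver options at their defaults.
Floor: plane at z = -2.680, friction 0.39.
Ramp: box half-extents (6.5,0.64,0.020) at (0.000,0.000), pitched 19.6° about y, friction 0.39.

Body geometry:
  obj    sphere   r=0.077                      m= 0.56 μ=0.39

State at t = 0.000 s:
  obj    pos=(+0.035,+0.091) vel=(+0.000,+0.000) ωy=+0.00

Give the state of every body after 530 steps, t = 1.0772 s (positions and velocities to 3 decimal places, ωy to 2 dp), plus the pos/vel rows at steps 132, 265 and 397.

State at t = 1.0772 s:
  obj    pos=(+2.734,-0.871) vel=(+5.012,-1.785) ωy=+69.08

Key-timestep trajectory:
   step    t(s)  obj.x    obj.z    obj.vx   obj.vz 
    132  0.2683   +0.202  +0.031  +1.248  -0.444
    265  0.5386   +0.710  -0.150  +2.506  -0.892
    397  0.8069   +1.550  -0.449  +3.754  -1.337


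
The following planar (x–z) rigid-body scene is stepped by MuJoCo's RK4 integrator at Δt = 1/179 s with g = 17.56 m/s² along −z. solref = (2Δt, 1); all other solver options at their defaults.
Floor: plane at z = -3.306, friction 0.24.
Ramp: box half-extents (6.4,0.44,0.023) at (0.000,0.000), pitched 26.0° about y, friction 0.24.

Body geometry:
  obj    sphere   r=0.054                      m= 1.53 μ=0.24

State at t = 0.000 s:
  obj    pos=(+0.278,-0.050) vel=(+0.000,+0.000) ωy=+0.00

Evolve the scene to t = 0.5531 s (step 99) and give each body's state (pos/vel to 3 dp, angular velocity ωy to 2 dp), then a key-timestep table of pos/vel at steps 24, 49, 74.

State at t = 0.5531 s:
  obj    pos=(+1.034,-0.419) vel=(+2.734,-1.333) ωy=+56.29

Key-timestep trajectory:
   step    t(s)  obj.x    obj.z    obj.vx   obj.vz 
     24  0.1341   +0.323  -0.072  +0.663  -0.323
     49  0.2737   +0.463  -0.140  +1.353  -0.660
     74  0.4134   +0.700  -0.256  +2.043  -0.997


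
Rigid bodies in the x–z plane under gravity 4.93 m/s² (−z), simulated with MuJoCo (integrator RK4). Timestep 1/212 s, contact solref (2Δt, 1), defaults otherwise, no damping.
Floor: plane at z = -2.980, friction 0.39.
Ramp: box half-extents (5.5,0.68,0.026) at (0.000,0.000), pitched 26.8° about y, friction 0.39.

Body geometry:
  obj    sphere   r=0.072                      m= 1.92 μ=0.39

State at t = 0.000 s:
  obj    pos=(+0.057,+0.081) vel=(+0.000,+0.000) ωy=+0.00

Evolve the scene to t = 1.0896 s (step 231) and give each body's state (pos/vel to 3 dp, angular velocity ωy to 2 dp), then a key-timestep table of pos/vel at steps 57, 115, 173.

State at t = 1.0896 s:
  obj    pos=(+0.898,-0.344) vel=(+1.544,-0.780) ωy=+24.02

Key-timestep trajectory:
   step    t(s)  obj.x    obj.z    obj.vx   obj.vz 
     57  0.2689   +0.108  +0.055  +0.381  -0.193
    115  0.5425   +0.266  -0.024  +0.769  -0.388
    173  0.8160   +0.529  -0.157  +1.157  -0.584


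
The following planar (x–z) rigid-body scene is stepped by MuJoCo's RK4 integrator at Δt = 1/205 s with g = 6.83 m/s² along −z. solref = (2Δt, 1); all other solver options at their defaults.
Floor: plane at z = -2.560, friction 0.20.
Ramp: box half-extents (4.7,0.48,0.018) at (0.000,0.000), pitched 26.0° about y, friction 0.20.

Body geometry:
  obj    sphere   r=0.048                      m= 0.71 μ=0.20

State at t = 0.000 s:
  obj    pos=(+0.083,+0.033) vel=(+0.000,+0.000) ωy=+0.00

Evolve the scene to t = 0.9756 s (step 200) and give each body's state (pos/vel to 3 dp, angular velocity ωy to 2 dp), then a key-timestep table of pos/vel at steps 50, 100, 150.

State at t = 0.9756 s:
  obj    pos=(+0.998,-0.413) vel=(+1.875,-0.915) ωy=+43.46

Key-timestep trajectory:
   step    t(s)  obj.x    obj.z    obj.vx   obj.vz 
     50  0.2439   +0.140  +0.005  +0.469  -0.229
    100  0.4878   +0.312  -0.079  +0.938  -0.457
    150  0.7317   +0.598  -0.218  +1.407  -0.686


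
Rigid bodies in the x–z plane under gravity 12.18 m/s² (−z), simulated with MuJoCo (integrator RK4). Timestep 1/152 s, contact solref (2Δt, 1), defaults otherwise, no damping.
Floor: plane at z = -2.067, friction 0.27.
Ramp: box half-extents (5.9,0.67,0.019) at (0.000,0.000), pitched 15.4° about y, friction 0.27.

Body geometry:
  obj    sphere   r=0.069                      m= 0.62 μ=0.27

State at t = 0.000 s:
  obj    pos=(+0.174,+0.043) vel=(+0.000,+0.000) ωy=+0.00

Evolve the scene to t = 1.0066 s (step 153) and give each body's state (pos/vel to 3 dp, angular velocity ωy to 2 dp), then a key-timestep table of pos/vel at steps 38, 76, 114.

State at t = 1.0066 s:
  obj    pos=(+1.303,-0.268) vel=(+2.242,-0.618) ωy=+33.70

Key-timestep trajectory:
   step    t(s)  obj.x    obj.z    obj.vx   obj.vz 
     38  0.2500   +0.244  +0.024  +0.557  -0.153
     76  0.5000   +0.453  -0.033  +1.114  -0.307
    114  0.7500   +0.801  -0.129  +1.671  -0.460


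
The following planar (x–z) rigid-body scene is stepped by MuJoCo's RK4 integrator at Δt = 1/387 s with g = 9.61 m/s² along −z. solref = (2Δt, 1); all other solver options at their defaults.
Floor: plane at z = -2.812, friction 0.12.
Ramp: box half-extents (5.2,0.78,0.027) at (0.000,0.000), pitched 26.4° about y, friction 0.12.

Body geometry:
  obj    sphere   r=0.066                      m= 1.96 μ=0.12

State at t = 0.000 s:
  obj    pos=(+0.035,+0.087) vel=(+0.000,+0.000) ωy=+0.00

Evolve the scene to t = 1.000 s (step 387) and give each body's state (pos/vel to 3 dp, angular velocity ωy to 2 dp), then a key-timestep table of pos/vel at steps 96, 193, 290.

State at t = 1.000 s:
  obj    pos=(+1.486,-0.634) vel=(+2.903,-1.439) ωy=+39.13

Key-timestep trajectory:
   step    t(s)  obj.x    obj.z    obj.vx   obj.vz 
     96  0.2481   +0.124  +0.042  +0.718  -0.364
    193  0.4987   +0.396  -0.093  +1.450  -0.712
    290  0.7494   +0.850  -0.318  +2.171  -1.089


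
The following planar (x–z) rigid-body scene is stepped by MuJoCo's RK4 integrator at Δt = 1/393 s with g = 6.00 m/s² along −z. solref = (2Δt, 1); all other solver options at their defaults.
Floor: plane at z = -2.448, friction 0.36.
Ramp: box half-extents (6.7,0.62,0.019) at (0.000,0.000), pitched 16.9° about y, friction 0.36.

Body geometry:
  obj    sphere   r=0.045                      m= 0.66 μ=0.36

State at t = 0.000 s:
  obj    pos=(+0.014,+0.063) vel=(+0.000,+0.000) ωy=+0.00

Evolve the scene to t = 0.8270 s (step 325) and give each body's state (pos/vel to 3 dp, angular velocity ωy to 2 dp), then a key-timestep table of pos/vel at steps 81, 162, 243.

State at t = 0.8270 s:
  obj    pos=(+0.422,-0.061) vel=(+0.986,-0.300) ωy=+22.89

Key-timestep trajectory:
   step    t(s)  obj.x    obj.z    obj.vx   obj.vz 
     81  0.2061   +0.039  +0.055  +0.246  -0.075
    162  0.4122   +0.115  +0.032  +0.491  -0.149
    243  0.6183   +0.242  -0.007  +0.737  -0.224


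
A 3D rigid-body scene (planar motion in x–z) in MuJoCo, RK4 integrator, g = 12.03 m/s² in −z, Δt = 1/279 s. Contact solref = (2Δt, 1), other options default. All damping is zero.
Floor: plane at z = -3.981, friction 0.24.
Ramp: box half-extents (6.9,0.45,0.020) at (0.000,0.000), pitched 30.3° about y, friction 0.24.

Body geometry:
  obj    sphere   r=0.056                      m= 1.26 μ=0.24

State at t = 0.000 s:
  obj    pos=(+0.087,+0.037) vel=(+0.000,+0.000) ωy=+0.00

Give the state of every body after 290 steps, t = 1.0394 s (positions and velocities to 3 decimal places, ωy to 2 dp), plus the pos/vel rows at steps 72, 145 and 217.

State at t = 1.0394 s:
  obj    pos=(+2.109,-1.145) vel=(+3.891,-2.274) ωy=+80.45

Key-timestep trajectory:
   step    t(s)  obj.x    obj.z    obj.vx   obj.vz 
     72  0.2581   +0.212  -0.036  +0.966  -0.565
    145  0.5197   +0.593  -0.258  +1.946  -1.137
    217  0.7778   +1.219  -0.625  +2.912  -1.701


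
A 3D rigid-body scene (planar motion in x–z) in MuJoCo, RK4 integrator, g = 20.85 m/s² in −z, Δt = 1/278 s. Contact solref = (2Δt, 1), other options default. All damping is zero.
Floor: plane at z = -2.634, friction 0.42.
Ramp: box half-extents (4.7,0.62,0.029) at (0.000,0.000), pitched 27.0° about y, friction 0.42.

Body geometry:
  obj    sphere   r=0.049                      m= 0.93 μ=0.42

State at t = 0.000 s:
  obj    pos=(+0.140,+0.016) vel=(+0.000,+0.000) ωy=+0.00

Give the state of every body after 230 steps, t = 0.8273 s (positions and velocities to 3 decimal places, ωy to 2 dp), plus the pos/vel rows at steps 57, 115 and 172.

State at t = 0.8273 s:
  obj    pos=(+2.202,-1.034) vel=(+4.984,-2.540) ωy=+114.15

Key-timestep trajectory:
   step    t(s)  obj.x    obj.z    obj.vx   obj.vz 
     57  0.2050   +0.267  -0.048  +1.235  -0.629
    115  0.4137   +0.656  -0.247  +2.492  -1.270
    172  0.6187   +1.293  -0.571  +3.727  -1.899


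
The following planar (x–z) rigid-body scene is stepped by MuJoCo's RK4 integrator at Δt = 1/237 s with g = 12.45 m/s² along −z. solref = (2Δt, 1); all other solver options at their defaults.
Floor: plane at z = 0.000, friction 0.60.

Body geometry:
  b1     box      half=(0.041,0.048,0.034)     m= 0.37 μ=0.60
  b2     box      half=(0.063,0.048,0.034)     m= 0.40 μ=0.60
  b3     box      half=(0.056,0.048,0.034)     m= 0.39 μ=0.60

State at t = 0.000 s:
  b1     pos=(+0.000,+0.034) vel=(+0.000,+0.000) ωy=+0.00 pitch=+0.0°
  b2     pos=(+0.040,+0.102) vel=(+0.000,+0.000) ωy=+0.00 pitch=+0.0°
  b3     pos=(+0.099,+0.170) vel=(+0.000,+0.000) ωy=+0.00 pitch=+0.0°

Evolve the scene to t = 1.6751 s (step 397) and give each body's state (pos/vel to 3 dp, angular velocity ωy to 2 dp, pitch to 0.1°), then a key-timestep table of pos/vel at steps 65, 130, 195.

State at t = 1.6751 s:
  b1     pos=(+0.000,+0.034) vel=(+0.000,+0.000) ωy=+0.00 pitch=+0.0°
  b2     pos=(+0.098,+0.063) vel=(+0.000,+0.000) ωy=+0.00 pitch=+90.0°
  b3     pos=(+0.207,+0.056) vel=(+0.000,+0.000) ωy=+0.00 pitch=+90.0°

Key-timestep trajectory:
   step    t(s)  b1.x    b1.z    b1.vx   b1.vz   b2.x    b2.z    b2.vx   b2.vz   b3.x    b3.z    b3.vx   b3.vz 
     65  0.2743   +0.000  +0.034  +0.000  +0.000   +0.103  +0.064  +0.338  +0.219   +0.202  +0.059  +0.506  -0.244
    130  0.5485   +0.000  +0.034  +0.000  +0.000   +0.134  +0.072  -0.073  +0.002   +0.220  +0.062  -0.077  -0.027
    195  0.8228   +0.000  +0.034  +0.000  +0.000   +0.088  +0.067  +0.056  -0.021   +0.207  +0.056  +0.000  +0.000


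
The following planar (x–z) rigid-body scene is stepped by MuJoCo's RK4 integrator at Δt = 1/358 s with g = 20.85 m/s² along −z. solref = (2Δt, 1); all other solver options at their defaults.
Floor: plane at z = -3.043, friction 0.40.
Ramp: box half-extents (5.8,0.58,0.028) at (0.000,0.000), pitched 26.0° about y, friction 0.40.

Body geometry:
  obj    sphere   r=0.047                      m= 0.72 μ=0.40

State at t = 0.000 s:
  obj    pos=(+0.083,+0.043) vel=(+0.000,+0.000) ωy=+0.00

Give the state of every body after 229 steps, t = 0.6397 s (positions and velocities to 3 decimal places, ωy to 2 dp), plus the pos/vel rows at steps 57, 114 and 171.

State at t = 0.6397 s:
  obj    pos=(+1.284,-0.543) vel=(+3.754,-1.831) ωy=+88.84

Key-timestep trajectory:
   step    t(s)  obj.x    obj.z    obj.vx   obj.vz 
     57  0.1592   +0.157  +0.007  +0.934  -0.456
    114  0.3184   +0.381  -0.102  +1.869  -0.911
    171  0.4777   +0.752  -0.284  +2.803  -1.367


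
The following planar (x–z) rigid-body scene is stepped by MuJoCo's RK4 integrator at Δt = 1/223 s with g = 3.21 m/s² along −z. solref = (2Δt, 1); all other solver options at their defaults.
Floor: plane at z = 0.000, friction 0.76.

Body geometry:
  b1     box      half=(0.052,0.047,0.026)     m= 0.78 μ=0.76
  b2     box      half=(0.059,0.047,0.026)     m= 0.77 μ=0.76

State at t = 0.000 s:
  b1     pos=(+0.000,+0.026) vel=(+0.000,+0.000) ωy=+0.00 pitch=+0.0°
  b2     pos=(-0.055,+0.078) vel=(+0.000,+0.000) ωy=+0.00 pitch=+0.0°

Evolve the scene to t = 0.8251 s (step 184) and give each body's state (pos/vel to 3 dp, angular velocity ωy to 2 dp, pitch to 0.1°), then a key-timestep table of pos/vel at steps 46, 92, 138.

State at t = 0.8251 s:
  b1     pos=(+0.000,+0.026) vel=(+0.000,+0.000) ωy=+0.00 pitch=+0.0°
  b2     pos=(-0.123,+0.062) vel=(-0.085,+0.024) ωy=-1.36 pitch=-98.9°

Key-timestep trajectory:
   step    t(s)  b1.x    b1.z    b1.vx   b1.vz   b2.x    b2.z    b2.vx   b2.vz 
     46  0.2063   +0.000  +0.026  +0.000  +0.000   -0.058  +0.077  -0.032  -0.007
     92  0.4126   +0.000  +0.026  +0.000  +0.000   -0.071  +0.070  -0.092  -0.091
    138  0.6188   +0.000  +0.026  +0.000  +0.000   -0.095  +0.064  -0.128  -0.015


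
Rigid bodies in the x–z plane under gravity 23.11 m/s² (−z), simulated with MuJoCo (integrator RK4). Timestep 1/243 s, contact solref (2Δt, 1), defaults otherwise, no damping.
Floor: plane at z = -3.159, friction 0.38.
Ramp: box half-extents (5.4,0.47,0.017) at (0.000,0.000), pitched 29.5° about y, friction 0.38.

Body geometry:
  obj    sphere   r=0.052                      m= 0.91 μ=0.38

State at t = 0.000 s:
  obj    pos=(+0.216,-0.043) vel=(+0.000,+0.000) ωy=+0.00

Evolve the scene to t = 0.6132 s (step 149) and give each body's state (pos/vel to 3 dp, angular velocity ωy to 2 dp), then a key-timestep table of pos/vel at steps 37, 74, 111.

State at t = 0.6132 s:
  obj    pos=(+1.546,-0.795) vel=(+4.338,-2.454) ωy=+95.83

Key-timestep trajectory:
   step    t(s)  obj.x    obj.z    obj.vx   obj.vz 
     37  0.1523   +0.298  -0.089  +1.078  -0.610
     74  0.3045   +0.544  -0.229  +2.155  -1.219
    111  0.4568   +0.954  -0.461  +3.232  -1.828


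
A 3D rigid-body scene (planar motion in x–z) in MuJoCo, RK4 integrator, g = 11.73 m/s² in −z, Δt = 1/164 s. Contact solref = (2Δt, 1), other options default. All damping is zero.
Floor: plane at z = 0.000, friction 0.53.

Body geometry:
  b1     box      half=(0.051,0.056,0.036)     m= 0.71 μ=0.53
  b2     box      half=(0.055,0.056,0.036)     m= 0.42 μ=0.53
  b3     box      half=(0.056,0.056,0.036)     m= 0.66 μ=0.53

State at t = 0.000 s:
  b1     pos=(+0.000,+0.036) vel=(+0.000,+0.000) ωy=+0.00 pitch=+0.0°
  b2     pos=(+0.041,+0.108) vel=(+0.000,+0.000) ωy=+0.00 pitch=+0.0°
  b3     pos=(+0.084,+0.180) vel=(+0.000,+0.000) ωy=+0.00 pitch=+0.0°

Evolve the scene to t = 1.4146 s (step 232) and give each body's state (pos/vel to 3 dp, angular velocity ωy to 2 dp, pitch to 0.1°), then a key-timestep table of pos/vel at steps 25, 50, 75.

State at t = 1.4146 s:
  b1     pos=(+0.000,+0.036) vel=(+0.000,+0.000) ωy=+0.00 pitch=+0.0°
  b2     pos=(+0.098,+0.055) vel=(+0.000,+0.000) ωy=+0.00 pitch=+90.0°
  b3     pos=(+0.299,+0.036) vel=(+0.000,+0.000) ωy=+0.00 pitch=+180.0°

Key-timestep trajectory:
   step    t(s)  b1.x    b1.z    b1.vx   b1.vz   b2.x    b2.z    b2.vx   b2.vz   b3.x    b3.z    b3.vx   b3.vz 
     25  0.1524   +0.000  +0.036  -0.001  +0.000   +0.051  +0.109  +0.156  +0.002   +0.112  +0.167  +0.404  -0.252
     50  0.3049   +0.000  +0.036  +0.000  +0.000   +0.093  +0.066  +0.338  -0.938   +0.196  +0.057  +0.802  -0.187
     75  0.4573   +0.000  +0.036  +0.000  +0.000   +0.098  +0.055  +0.000  +0.000   +0.268  +0.060  +0.498  -0.233


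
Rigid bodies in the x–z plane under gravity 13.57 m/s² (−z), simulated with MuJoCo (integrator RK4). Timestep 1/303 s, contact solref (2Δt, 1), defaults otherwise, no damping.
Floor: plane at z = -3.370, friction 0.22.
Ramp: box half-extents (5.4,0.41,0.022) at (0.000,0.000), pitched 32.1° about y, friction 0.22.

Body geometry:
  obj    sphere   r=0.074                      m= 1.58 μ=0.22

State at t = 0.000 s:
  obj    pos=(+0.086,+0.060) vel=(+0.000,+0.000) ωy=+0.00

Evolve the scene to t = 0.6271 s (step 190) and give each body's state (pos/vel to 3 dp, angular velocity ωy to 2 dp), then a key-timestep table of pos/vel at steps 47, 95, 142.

State at t = 0.6271 s:
  obj    pos=(+0.944,-0.479) vel=(+2.736,-1.717) ωy=+43.63

Key-timestep trajectory:
   step    t(s)  obj.x    obj.z    obj.vx   obj.vz 
     47  0.1551   +0.138  +0.027  +0.677  -0.425
     95  0.3135   +0.300  -0.075  +1.368  -0.858
    142  0.4686   +0.565  -0.241  +2.045  -1.283


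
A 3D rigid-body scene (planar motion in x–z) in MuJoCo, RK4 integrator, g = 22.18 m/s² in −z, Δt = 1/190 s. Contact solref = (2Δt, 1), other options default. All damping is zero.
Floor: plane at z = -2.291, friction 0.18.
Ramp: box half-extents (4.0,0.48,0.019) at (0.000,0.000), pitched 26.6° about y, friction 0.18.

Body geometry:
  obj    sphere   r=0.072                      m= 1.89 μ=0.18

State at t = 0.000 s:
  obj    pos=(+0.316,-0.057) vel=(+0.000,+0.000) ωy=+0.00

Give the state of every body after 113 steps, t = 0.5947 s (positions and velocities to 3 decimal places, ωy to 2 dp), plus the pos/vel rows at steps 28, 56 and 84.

State at t = 0.5947 s:
  obj    pos=(+1.438,-0.618) vel=(+3.773,-1.889) ωy=+58.57

Key-timestep trajectory:
   step    t(s)  obj.x    obj.z    obj.vx   obj.vz 
     28  0.1474   +0.385  -0.091  +0.935  -0.468
     56  0.2947   +0.592  -0.195  +1.870  -0.936
     84  0.4421   +0.936  -0.367  +2.805  -1.405


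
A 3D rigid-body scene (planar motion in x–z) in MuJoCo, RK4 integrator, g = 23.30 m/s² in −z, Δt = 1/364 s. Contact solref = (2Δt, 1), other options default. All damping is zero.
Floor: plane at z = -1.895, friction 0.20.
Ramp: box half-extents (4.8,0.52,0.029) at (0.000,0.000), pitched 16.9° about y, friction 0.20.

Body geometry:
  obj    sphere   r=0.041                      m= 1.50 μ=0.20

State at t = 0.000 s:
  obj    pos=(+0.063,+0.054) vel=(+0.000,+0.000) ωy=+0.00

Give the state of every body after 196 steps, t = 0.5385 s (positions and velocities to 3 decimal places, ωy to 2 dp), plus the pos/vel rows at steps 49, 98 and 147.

State at t = 0.5385 s:
  obj    pos=(+0.734,-0.150) vel=(+2.493,-0.757) ωy=+63.53

Key-timestep trajectory:
   step    t(s)  obj.x    obj.z    obj.vx   obj.vz 
     49  0.1346   +0.105  +0.041  +0.623  -0.189
     98  0.2692   +0.231  +0.003  +1.246  -0.379
    147  0.4038   +0.441  -0.061  +1.870  -0.568


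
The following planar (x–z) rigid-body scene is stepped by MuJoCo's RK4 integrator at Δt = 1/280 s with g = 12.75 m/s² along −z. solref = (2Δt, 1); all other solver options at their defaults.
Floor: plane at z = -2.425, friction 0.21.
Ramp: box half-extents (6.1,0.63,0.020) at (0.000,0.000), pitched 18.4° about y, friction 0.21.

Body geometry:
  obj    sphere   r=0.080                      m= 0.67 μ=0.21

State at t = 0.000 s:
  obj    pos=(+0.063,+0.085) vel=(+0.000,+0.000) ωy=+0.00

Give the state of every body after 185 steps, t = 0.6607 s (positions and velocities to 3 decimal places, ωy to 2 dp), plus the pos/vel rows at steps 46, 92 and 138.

State at t = 0.6607 s:
  obj    pos=(+0.658,-0.114) vel=(+1.802,-0.600) ωy=+23.74

Key-timestep trajectory:
   step    t(s)  obj.x    obj.z    obj.vx   obj.vz 
     46  0.1643   +0.100  +0.072  +0.448  -0.149
     92  0.3286   +0.210  +0.035  +0.896  -0.298
    138  0.4929   +0.394  -0.026  +1.344  -0.447


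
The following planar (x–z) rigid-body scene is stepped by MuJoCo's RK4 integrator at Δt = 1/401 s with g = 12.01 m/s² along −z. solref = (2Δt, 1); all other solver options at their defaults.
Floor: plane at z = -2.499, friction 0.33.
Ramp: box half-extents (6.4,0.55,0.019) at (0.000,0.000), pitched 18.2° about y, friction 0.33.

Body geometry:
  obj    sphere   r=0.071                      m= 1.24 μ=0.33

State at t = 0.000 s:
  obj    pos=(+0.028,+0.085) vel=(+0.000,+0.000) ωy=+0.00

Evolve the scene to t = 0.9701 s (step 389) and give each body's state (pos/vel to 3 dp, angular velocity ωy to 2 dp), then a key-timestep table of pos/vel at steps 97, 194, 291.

State at t = 0.9701 s:
  obj    pos=(+1.226,-0.308) vel=(+2.469,-0.812) ωy=+36.61

Key-timestep trajectory:
   step    t(s)  obj.x    obj.z    obj.vx   obj.vz 
     97  0.2419   +0.103  +0.061  +0.616  -0.202
    194  0.4838   +0.326  -0.012  +1.231  -0.405
    291  0.7257   +0.698  -0.135  +1.847  -0.607


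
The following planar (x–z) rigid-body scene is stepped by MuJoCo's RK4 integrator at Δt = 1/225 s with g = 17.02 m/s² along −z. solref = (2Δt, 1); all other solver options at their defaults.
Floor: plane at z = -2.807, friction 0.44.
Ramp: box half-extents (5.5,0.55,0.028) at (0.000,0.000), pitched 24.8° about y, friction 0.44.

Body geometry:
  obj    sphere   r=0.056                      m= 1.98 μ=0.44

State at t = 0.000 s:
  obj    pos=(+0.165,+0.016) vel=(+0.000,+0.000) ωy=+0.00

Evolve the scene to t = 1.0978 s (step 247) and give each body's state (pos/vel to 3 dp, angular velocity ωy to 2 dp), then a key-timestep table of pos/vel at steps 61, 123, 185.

State at t = 1.0978 s:
  obj    pos=(+2.954,-1.273) vel=(+5.082,-2.348) ωy=+99.95

Key-timestep trajectory:
   step    t(s)  obj.x    obj.z    obj.vx   obj.vz 
     61  0.2711   +0.335  -0.062  +1.255  -0.580
    123  0.5467   +0.857  -0.303  +2.531  -1.169
    185  0.8222   +1.730  -0.707  +3.806  -1.759


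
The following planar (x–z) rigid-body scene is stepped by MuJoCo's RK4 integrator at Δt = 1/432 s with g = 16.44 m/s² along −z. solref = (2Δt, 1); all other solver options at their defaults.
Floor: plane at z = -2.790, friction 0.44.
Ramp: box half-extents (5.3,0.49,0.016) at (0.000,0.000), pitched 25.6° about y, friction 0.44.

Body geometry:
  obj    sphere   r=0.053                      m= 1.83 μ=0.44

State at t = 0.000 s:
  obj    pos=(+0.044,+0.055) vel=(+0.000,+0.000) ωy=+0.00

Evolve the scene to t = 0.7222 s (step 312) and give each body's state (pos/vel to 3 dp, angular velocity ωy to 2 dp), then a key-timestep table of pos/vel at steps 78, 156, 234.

State at t = 0.7222 s:
  obj    pos=(+1.238,-0.516) vel=(+3.305,-1.583) ωy=+69.13

Key-timestep trajectory:
   step    t(s)  obj.x    obj.z    obj.vx   obj.vz 
     78  0.1806   +0.119  +0.020  +0.826  -0.396
    156  0.3611   +0.343  -0.088  +1.652  -0.792
    234  0.5417   +0.715  -0.266  +2.479  -1.188


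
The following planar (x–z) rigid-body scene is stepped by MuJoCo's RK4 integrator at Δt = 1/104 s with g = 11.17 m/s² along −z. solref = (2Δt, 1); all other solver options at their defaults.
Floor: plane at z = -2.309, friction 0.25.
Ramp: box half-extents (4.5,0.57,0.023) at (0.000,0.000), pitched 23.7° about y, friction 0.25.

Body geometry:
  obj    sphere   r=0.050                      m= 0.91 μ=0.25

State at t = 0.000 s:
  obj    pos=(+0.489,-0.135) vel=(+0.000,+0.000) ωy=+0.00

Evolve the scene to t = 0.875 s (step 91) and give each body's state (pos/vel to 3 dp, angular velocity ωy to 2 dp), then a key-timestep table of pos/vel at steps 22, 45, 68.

State at t = 0.875 s:
  obj    pos=(+1.613,-0.629) vel=(+2.570,-1.128) ωy=+56.11

Key-timestep trajectory:
   step    t(s)  obj.x    obj.z    obj.vx   obj.vz 
     22  0.2115   +0.555  -0.164  +0.621  -0.273
     45  0.4327   +0.764  -0.256  +1.271  -0.558
     68  0.6538   +1.117  -0.411  +1.920  -0.843


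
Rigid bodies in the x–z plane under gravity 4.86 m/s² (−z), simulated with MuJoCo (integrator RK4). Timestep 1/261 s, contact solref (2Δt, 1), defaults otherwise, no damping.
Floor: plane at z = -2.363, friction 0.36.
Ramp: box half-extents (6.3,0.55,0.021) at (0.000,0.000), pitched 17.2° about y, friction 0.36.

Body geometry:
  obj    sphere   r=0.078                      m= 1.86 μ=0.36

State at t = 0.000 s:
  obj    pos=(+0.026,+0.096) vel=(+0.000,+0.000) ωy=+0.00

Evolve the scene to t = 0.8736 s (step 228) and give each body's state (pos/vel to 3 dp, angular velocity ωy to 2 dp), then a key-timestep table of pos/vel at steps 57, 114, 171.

State at t = 0.8736 s:
  obj    pos=(+0.400,-0.020) vel=(+0.857,-0.265) ωy=+11.49

Key-timestep trajectory:
   step    t(s)  obj.x    obj.z    obj.vx   obj.vz 
     57  0.2184   +0.049  +0.088  +0.214  -0.066
    114  0.4368   +0.119  +0.067  +0.428  -0.133
    171  0.6552   +0.236  +0.030  +0.643  -0.199


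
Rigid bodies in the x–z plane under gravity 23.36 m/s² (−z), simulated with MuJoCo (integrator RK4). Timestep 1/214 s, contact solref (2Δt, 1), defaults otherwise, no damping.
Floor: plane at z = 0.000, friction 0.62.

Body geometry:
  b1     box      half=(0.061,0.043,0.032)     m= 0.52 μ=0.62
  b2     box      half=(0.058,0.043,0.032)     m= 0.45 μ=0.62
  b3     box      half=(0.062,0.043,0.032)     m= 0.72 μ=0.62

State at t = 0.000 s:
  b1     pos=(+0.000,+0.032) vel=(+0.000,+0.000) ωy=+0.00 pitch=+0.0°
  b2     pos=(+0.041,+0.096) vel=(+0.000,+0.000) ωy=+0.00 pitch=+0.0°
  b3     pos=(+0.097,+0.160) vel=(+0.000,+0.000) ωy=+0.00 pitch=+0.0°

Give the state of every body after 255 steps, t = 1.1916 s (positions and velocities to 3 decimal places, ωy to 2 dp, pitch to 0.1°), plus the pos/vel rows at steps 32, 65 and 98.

State at t = 1.1916 s:
  b1     pos=(+0.000,+0.032) vel=(+0.000,+0.000) ωy=+0.00 pitch=+0.0°
  b2     pos=(+0.105,+0.058) vel=(+0.000,+0.000) ωy=+0.00 pitch=+90.0°
  b3     pos=(+0.304,+0.032) vel=(+0.000,+0.000) ωy=+0.00 pitch=+180.0°

Key-timestep trajectory:
   step    t(s)  b1.x    b1.z    b1.vx   b1.vz   b2.x    b2.z    b2.vx   b2.vz   b3.x    b3.z    b3.vx   b3.vz 
     32  0.1495   +0.000  +0.032  -0.001  +0.000   +0.063  +0.102  +0.400  -0.007   +0.146  +0.121  +0.657  -0.899
     65  0.3037   +0.000  +0.032  +0.000  +0.000   +0.119  +0.064  +0.036  +0.011   +0.229  +0.069  +0.239  +0.015
     98  0.4579   +0.000  +0.032  +0.000  +0.000   +0.102  +0.060  +0.185  -0.088   +0.266  +0.064  +0.434  -0.176


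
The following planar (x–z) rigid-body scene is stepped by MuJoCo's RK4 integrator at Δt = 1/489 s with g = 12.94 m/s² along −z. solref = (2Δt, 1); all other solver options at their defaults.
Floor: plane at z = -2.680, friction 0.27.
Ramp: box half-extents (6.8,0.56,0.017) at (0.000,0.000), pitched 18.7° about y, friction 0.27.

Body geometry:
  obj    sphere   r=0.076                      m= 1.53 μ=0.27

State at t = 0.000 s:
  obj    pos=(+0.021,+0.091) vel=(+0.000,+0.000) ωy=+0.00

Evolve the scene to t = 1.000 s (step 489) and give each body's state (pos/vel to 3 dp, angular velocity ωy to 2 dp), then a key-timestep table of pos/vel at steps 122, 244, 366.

State at t = 1.000 s:
  obj    pos=(+1.425,-0.384) vel=(+2.807,-0.950) ωy=+38.99

Key-timestep trajectory:
   step    t(s)  obj.x    obj.z    obj.vx   obj.vz 
    122  0.2495   +0.108  +0.061  +0.700  -0.237
    244  0.4990   +0.370  -0.027  +1.401  -0.474
    366  0.7485   +0.807  -0.175  +2.101  -0.711
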